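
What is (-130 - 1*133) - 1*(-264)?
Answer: 1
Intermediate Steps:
(-130 - 1*133) - 1*(-264) = (-130 - 133) + 264 = -263 + 264 = 1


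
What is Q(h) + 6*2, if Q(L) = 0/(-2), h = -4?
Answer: 12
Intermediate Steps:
Q(L) = 0 (Q(L) = 0*(-½) = 0)
Q(h) + 6*2 = 0 + 6*2 = 0 + 12 = 12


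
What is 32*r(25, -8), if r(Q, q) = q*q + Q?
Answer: 2848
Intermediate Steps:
r(Q, q) = Q + q**2 (r(Q, q) = q**2 + Q = Q + q**2)
32*r(25, -8) = 32*(25 + (-8)**2) = 32*(25 + 64) = 32*89 = 2848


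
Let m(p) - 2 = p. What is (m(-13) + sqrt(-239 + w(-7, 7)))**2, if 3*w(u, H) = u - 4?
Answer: (33 - 2*I*sqrt(546))**2/9 ≈ -121.67 - 342.71*I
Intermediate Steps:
w(u, H) = -4/3 + u/3 (w(u, H) = (u - 4)/3 = (-4 + u)/3 = -4/3 + u/3)
m(p) = 2 + p
(m(-13) + sqrt(-239 + w(-7, 7)))**2 = ((2 - 13) + sqrt(-239 + (-4/3 + (1/3)*(-7))))**2 = (-11 + sqrt(-239 + (-4/3 - 7/3)))**2 = (-11 + sqrt(-239 - 11/3))**2 = (-11 + sqrt(-728/3))**2 = (-11 + 2*I*sqrt(546)/3)**2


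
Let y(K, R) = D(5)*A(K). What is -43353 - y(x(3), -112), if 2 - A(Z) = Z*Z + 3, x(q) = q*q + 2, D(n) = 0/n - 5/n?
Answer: -43475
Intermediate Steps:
D(n) = -5/n (D(n) = 0 - 5/n = -5/n)
x(q) = 2 + q² (x(q) = q² + 2 = 2 + q²)
A(Z) = -1 - Z² (A(Z) = 2 - (Z*Z + 3) = 2 - (Z² + 3) = 2 - (3 + Z²) = 2 + (-3 - Z²) = -1 - Z²)
y(K, R) = 1 + K² (y(K, R) = (-5/5)*(-1 - K²) = (-5*⅕)*(-1 - K²) = -(-1 - K²) = 1 + K²)
-43353 - y(x(3), -112) = -43353 - (1 + (2 + 3²)²) = -43353 - (1 + (2 + 9)²) = -43353 - (1 + 11²) = -43353 - (1 + 121) = -43353 - 1*122 = -43353 - 122 = -43475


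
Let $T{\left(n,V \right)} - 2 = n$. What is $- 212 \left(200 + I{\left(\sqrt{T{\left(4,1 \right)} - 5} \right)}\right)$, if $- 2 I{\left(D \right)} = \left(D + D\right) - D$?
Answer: $-42294$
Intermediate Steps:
$T{\left(n,V \right)} = 2 + n$
$I{\left(D \right)} = - \frac{D}{2}$ ($I{\left(D \right)} = - \frac{\left(D + D\right) - D}{2} = - \frac{2 D - D}{2} = - \frac{D}{2}$)
$- 212 \left(200 + I{\left(\sqrt{T{\left(4,1 \right)} - 5} \right)}\right) = - 212 \left(200 - \frac{\sqrt{\left(2 + 4\right) - 5}}{2}\right) = - 212 \left(200 - \frac{\sqrt{6 - 5}}{2}\right) = - 212 \left(200 - \frac{\sqrt{1}}{2}\right) = - 212 \left(200 - \frac{1}{2}\right) = \left(-212\right) \frac{399}{2} = -42294$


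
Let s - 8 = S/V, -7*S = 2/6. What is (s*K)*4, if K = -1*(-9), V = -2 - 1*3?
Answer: 10092/35 ≈ 288.34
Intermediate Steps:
V = -5 (V = -2 - 3 = -5)
S = -1/21 (S = -2/(7*6) = -⅐*⅓ = -1/21 ≈ -0.047619)
K = 9
s = 841/105 (s = 8 - 1/21/(-5) = 8 - 1/21*(-⅕) = 8 + 1/105 = 841/105 ≈ 8.0095)
(s*K)*4 = ((841/105)*9)*4 = (2523/35)*4 = 10092/35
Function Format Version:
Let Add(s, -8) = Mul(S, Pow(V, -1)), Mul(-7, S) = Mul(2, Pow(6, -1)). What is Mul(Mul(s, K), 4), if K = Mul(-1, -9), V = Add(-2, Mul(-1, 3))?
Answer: Rational(10092, 35) ≈ 288.34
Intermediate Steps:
V = -5 (V = Add(-2, -3) = -5)
S = Rational(-1, 21) (S = Mul(Rational(-1, 7), Mul(2, Pow(6, -1))) = Mul(Rational(-1, 7), Mul(2, Rational(1, 6))) = Mul(Rational(-1, 7), Rational(1, 3)) = Rational(-1, 21) ≈ -0.047619)
K = 9
s = Rational(841, 105) (s = Add(8, Mul(Rational(-1, 21), Pow(-5, -1))) = Add(8, Mul(Rational(-1, 21), Rational(-1, 5))) = Add(8, Rational(1, 105)) = Rational(841, 105) ≈ 8.0095)
Mul(Mul(s, K), 4) = Mul(Mul(Rational(841, 105), 9), 4) = Mul(Rational(2523, 35), 4) = Rational(10092, 35)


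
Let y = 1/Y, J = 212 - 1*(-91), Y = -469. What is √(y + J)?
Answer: √66647714/469 ≈ 17.407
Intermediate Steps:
J = 303 (J = 212 + 91 = 303)
y = -1/469 (y = 1/(-469) = -1/469 ≈ -0.0021322)
√(y + J) = √(-1/469 + 303) = √(142106/469) = √66647714/469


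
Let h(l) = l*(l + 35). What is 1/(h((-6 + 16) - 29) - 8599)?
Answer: -1/8903 ≈ -0.00011232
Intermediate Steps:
h(l) = l*(35 + l)
1/(h((-6 + 16) - 29) - 8599) = 1/(((-6 + 16) - 29)*(35 + ((-6 + 16) - 29)) - 8599) = 1/((10 - 29)*(35 + (10 - 29)) - 8599) = 1/(-19*(35 - 19) - 8599) = 1/(-19*16 - 8599) = 1/(-304 - 8599) = 1/(-8903) = -1/8903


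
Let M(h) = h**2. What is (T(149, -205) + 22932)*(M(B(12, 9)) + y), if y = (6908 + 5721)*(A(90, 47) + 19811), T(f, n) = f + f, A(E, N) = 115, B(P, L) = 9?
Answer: 5845725778050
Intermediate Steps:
T(f, n) = 2*f
y = 251645454 (y = (6908 + 5721)*(115 + 19811) = 12629*19926 = 251645454)
(T(149, -205) + 22932)*(M(B(12, 9)) + y) = (2*149 + 22932)*(9**2 + 251645454) = (298 + 22932)*(81 + 251645454) = 23230*251645535 = 5845725778050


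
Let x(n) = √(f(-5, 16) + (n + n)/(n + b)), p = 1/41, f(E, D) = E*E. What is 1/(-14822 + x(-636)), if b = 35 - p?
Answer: -60873954/902273634821 - 37*√334101/902273634821 ≈ -6.7491e-5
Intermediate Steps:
f(E, D) = E²
p = 1/41 ≈ 0.024390
b = 1434/41 (b = 35 - 1*1/41 = 35 - 1/41 = 1434/41 ≈ 34.976)
x(n) = √(25 + 2*n/(1434/41 + n)) (x(n) = √((-5)² + (n + n)/(n + 1434/41)) = √(25 + (2*n)/(1434/41 + n)) = √(25 + 2*n/(1434/41 + n)))
1/(-14822 + x(-636)) = 1/(-14822 + √3*√((11950 + 369*(-636))/(1434 + 41*(-636)))) = 1/(-14822 + √3*√((11950 - 234684)/(1434 - 26076))) = 1/(-14822 + √3*√(-222734/(-24642))) = 1/(-14822 + √3*√(-1/24642*(-222734))) = 1/(-14822 + √3*√(111367/12321)) = 1/(-14822 + √3*(√111367/111)) = 1/(-14822 + √334101/111)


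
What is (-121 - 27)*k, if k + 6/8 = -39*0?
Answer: 111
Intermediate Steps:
k = -¾ (k = -¾ - 39*0 = -¾ + 0 = -¾ ≈ -0.75000)
(-121 - 27)*k = (-121 - 27)*(-¾) = -148*(-¾) = 111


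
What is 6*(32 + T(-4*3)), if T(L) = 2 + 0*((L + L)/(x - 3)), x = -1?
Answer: 204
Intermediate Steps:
T(L) = 2 (T(L) = 2 + 0*((L + L)/(-1 - 3)) = 2 + 0*((2*L)/(-4)) = 2 + 0*((2*L)*(-1/4)) = 2 + 0*(-L/2) = 2 + 0 = 2)
6*(32 + T(-4*3)) = 6*(32 + 2) = 6*34 = 204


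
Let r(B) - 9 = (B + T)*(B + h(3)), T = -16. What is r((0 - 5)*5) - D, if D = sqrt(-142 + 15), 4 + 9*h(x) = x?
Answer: 9347/9 - I*sqrt(127) ≈ 1038.6 - 11.269*I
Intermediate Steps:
h(x) = -4/9 + x/9
D = I*sqrt(127) (D = sqrt(-127) = I*sqrt(127) ≈ 11.269*I)
r(B) = 9 + (-16 + B)*(-1/9 + B) (r(B) = 9 + (B - 16)*(B + (-4/9 + (1/9)*3)) = 9 + (-16 + B)*(B + (-4/9 + 1/3)) = 9 + (-16 + B)*(B - 1/9) = 9 + (-16 + B)*(-1/9 + B))
r((0 - 5)*5) - D = (97/9 + ((0 - 5)*5)**2 - 145*(0 - 5)*5/9) - I*sqrt(127) = (97/9 + (-5*5)**2 - (-725)*5/9) - I*sqrt(127) = (97/9 + (-25)**2 - 145/9*(-25)) - I*sqrt(127) = (97/9 + 625 + 3625/9) - I*sqrt(127) = 9347/9 - I*sqrt(127)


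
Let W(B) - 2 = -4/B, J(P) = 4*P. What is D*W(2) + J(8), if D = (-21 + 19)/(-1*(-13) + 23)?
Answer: 32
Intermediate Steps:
W(B) = 2 - 4/B
D = -1/18 (D = -2/(13 + 23) = -2/36 = -2*1/36 = -1/18 ≈ -0.055556)
D*W(2) + J(8) = -(2 - 4/2)/18 + 4*8 = -(2 - 4*½)/18 + 32 = -(2 - 2)/18 + 32 = -1/18*0 + 32 = 0 + 32 = 32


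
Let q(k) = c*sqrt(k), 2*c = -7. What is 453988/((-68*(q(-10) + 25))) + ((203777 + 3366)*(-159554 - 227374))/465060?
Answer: -1477997699582/8564855 - 794479*I*sqrt(10)/25415 ≈ -1.7257e+5 - 98.854*I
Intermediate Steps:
c = -7/2 (c = (1/2)*(-7) = -7/2 ≈ -3.5000)
q(k) = -7*sqrt(k)/2
453988/((-68*(q(-10) + 25))) + ((203777 + 3366)*(-159554 - 227374))/465060 = 453988/((-68*(-7*I*sqrt(10)/2 + 25))) + ((203777 + 3366)*(-159554 - 227374))/465060 = 453988/((-68*(-7*I*sqrt(10)/2 + 25))) + (207143*(-386928))*(1/465060) = 453988/((-68*(-7*I*sqrt(10)/2 + 25))) - 80149426704*1/465060 = 453988/((-68*(25 - 7*I*sqrt(10)/2))) - 6679118892/38755 = 453988/(-1700 + 238*I*sqrt(10)) - 6679118892/38755 = -6679118892/38755 + 453988/(-1700 + 238*I*sqrt(10))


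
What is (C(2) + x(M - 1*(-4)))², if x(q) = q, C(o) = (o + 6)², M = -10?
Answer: 3364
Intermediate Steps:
C(o) = (6 + o)²
(C(2) + x(M - 1*(-4)))² = ((6 + 2)² + (-10 - 1*(-4)))² = (8² + (-10 + 4))² = (64 - 6)² = 58² = 3364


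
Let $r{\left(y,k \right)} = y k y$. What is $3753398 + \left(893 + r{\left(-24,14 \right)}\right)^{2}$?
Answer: $83981247$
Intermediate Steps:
$r{\left(y,k \right)} = k y^{2}$ ($r{\left(y,k \right)} = k y y = k y^{2}$)
$3753398 + \left(893 + r{\left(-24,14 \right)}\right)^{2} = 3753398 + \left(893 + 14 \left(-24\right)^{2}\right)^{2} = 3753398 + \left(893 + 14 \cdot 576\right)^{2} = 3753398 + \left(893 + 8064\right)^{2} = 3753398 + 8957^{2} = 3753398 + 80227849 = 83981247$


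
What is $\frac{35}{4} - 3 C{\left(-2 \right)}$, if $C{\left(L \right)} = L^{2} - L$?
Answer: $- \frac{37}{4} \approx -9.25$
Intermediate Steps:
$\frac{35}{4} - 3 C{\left(-2 \right)} = \frac{35}{4} - 3 \left(- 2 \left(-1 - 2\right)\right) = 35 \cdot \frac{1}{4} - 3 \left(\left(-2\right) \left(-3\right)\right) = \frac{35}{4} - 18 = - \frac{37}{4}$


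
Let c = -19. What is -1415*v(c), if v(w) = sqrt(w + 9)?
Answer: -1415*I*sqrt(10) ≈ -4474.6*I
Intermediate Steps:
v(w) = sqrt(9 + w)
-1415*v(c) = -1415*sqrt(9 - 19) = -1415*I*sqrt(10)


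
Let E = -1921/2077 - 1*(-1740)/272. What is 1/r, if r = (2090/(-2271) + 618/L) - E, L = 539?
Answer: -172882609284/906924683375 ≈ -0.19063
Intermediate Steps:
E = 772867/141236 (E = -1921*1/2077 + 1740*(1/272) = -1921/2077 + 435/68 = 772867/141236 ≈ 5.4722)
r = -906924683375/172882609284 (r = (2090/(-2271) + 618/539) - 1*772867/141236 = (2090*(-1/2271) + 618*(1/539)) - 772867/141236 = (-2090/2271 + 618/539) - 772867/141236 = 276968/1224069 - 772867/141236 = -906924683375/172882609284 ≈ -5.2459)
1/r = 1/(-906924683375/172882609284) = -172882609284/906924683375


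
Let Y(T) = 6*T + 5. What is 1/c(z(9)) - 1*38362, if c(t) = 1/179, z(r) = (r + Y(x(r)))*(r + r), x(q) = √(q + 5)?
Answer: -38183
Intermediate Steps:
x(q) = √(5 + q)
Y(T) = 5 + 6*T
z(r) = 2*r*(5 + r + 6*√(5 + r)) (z(r) = (r + (5 + 6*√(5 + r)))*(r + r) = (5 + r + 6*√(5 + r))*(2*r) = 2*r*(5 + r + 6*√(5 + r)))
c(t) = 1/179
1/c(z(9)) - 1*38362 = 1/(1/179) - 1*38362 = 179 - 38362 = -38183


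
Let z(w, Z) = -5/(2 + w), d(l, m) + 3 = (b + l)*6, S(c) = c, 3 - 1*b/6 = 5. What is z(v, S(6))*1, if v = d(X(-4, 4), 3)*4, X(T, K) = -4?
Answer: 5/394 ≈ 0.012690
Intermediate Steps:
b = -12 (b = 18 - 6*5 = 18 - 30 = -12)
d(l, m) = -75 + 6*l (d(l, m) = -3 + (-12 + l)*6 = -3 + (-72 + 6*l) = -75 + 6*l)
v = -396 (v = (-75 + 6*(-4))*4 = (-75 - 24)*4 = -99*4 = -396)
z(v, S(6))*1 = -5/(2 - 396)*1 = -5/(-394)*1 = -5*(-1/394)*1 = (5/394)*1 = 5/394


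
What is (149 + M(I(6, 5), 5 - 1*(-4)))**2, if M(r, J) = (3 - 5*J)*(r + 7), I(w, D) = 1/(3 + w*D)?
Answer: 2588881/121 ≈ 21396.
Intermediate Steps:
I(w, D) = 1/(3 + D*w)
M(r, J) = (3 - 5*J)*(7 + r)
(149 + M(I(6, 5), 5 - 1*(-4)))**2 = (149 + (21 - 35*(5 - 1*(-4)) + 3/(3 + 5*6) - 5*(5 - 1*(-4))/(3 + 5*6)))**2 = (149 + (21 - 35*(5 + 4) + 3/(3 + 30) - 5*(5 + 4)/(3 + 30)))**2 = (149 + (21 - 35*9 + 3/33 - 5*9/33))**2 = (149 + (21 - 315 + 3*(1/33) - 5*9*1/33))**2 = (149 + (21 - 315 + 1/11 - 15/11))**2 = (149 - 3248/11)**2 = (-1609/11)**2 = 2588881/121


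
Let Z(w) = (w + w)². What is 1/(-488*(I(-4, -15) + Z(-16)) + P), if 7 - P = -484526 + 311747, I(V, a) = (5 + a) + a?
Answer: -1/314726 ≈ -3.1774e-6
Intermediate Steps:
Z(w) = 4*w² (Z(w) = (2*w)² = 4*w²)
I(V, a) = 5 + 2*a
P = 172786 (P = 7 - (-484526 + 311747) = 7 - 1*(-172779) = 7 + 172779 = 172786)
1/(-488*(I(-4, -15) + Z(-16)) + P) = 1/(-488*((5 + 2*(-15)) + 4*(-16)²) + 172786) = 1/(-488*((5 - 30) + 4*256) + 172786) = 1/(-488*(-25 + 1024) + 172786) = 1/(-488*999 + 172786) = 1/(-487512 + 172786) = 1/(-314726) = -1/314726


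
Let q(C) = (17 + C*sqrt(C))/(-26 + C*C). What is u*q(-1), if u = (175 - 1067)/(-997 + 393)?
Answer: -3791/3775 + 223*I/3775 ≈ -1.0042 + 0.059073*I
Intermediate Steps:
q(C) = (17 + C**(3/2))/(-26 + C**2)
u = 223/151 (u = -892/(-604) = -892*(-1/604) = 223/151 ≈ 1.4768)
u*q(-1) = 223*((17 + (-1)**(3/2))/(-26 + (-1)**2))/151 = 223*((17 - I)/(-26 + 1))/151 = 223*((17 - I)/(-25))/151 = 223*(-(17 - I)/25)/151 = 223*(-17/25 + I/25)/151 = -3791/3775 + 223*I/3775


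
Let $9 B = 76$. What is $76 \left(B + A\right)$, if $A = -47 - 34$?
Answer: $- \frac{49628}{9} \approx -5514.2$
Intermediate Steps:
$B = \frac{76}{9}$ ($B = \frac{1}{9} \cdot 76 = \frac{76}{9} \approx 8.4444$)
$A = -81$ ($A = -47 - 34 = -81$)
$76 \left(B + A\right) = 76 \left(\frac{76}{9} - 81\right) = 76 \left(- \frac{653}{9}\right) = - \frac{49628}{9}$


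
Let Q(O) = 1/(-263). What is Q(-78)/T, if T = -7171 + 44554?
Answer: -1/9831729 ≈ -1.0171e-7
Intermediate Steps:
Q(O) = -1/263
T = 37383
Q(-78)/T = -1/263/37383 = -1/263*1/37383 = -1/9831729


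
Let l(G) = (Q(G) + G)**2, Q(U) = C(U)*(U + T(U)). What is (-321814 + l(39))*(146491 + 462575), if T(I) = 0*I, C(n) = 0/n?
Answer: -195079576338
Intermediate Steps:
C(n) = 0
T(I) = 0
Q(U) = 0 (Q(U) = 0*(U + 0) = 0*U = 0)
l(G) = G**2 (l(G) = (0 + G)**2 = G**2)
(-321814 + l(39))*(146491 + 462575) = (-321814 + 39**2)*(146491 + 462575) = (-321814 + 1521)*609066 = -320293*609066 = -195079576338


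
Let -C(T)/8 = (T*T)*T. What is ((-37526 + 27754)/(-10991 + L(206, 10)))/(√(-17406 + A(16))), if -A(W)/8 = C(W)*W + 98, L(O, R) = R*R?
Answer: 4886*√4176114/22741028787 ≈ 0.00043907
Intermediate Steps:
C(T) = -8*T³ (C(T) = -8*T*T*T = -8*T²*T = -8*T³)
L(O, R) = R²
A(W) = -784 + 64*W⁴ (A(W) = -8*((-8*W³)*W + 98) = -8*(-8*W⁴ + 98) = -8*(98 - 8*W⁴) = -784 + 64*W⁴)
((-37526 + 27754)/(-10991 + L(206, 10)))/(√(-17406 + A(16))) = ((-37526 + 27754)/(-10991 + 10²))/(√(-17406 + (-784 + 64*16⁴))) = (-9772/(-10991 + 100))/(√(-17406 + (-784 + 64*65536))) = (-9772/(-10891))/(√(-17406 + (-784 + 4194304))) = (-9772*(-1/10891))/(√(-17406 + 4193520)) = 9772/(10891*(√4176114)) = 9772*(√4176114/4176114)/10891 = 4886*√4176114/22741028787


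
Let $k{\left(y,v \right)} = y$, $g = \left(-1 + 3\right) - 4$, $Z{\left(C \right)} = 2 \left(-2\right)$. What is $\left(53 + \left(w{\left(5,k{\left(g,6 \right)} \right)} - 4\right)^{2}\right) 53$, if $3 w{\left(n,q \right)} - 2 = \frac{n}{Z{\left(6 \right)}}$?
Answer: $\frac{56869}{16} \approx 3554.3$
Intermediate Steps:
$Z{\left(C \right)} = -4$
$g = -2$ ($g = 2 - 4 = -2$)
$w{\left(n,q \right)} = \frac{2}{3} - \frac{n}{12}$ ($w{\left(n,q \right)} = \frac{2}{3} + \frac{n \frac{1}{-4}}{3} = \frac{2}{3} + \frac{n \left(- \frac{1}{4}\right)}{3} = \frac{2}{3} + \frac{\left(- \frac{1}{4}\right) n}{3} = \frac{2}{3} - \frac{n}{12}$)
$\left(53 + \left(w{\left(5,k{\left(g,6 \right)} \right)} - 4\right)^{2}\right) 53 = \left(53 + \left(\left(\frac{2}{3} - \frac{5}{12}\right) - 4\right)^{2}\right) 53 = \left(53 + \left(\frac{1}{4} - 4\right)^{2}\right) 53 = \left(53 + \left(- \frac{15}{4}\right)^{2}\right) 53 = \left(53 + \frac{225}{16}\right) 53 = \frac{1073}{16} \cdot 53 = \frac{56869}{16}$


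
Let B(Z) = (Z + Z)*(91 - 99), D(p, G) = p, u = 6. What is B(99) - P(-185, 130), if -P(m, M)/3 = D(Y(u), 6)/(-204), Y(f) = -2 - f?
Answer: -26926/17 ≈ -1583.9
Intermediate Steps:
B(Z) = -16*Z (B(Z) = (2*Z)*(-8) = -16*Z)
P(m, M) = -2/17 (P(m, M) = -3*(-2 - 1*6)/(-204) = -3*(-2 - 6)*(-1)/204 = -(-24)*(-1)/204 = -3*2/51 = -2/17)
B(99) - P(-185, 130) = -16*99 - 1*(-2/17) = -1584 + 2/17 = -26926/17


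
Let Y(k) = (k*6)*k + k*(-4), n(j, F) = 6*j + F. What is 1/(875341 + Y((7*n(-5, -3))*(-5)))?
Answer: 1/8874871 ≈ 1.1268e-7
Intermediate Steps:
n(j, F) = F + 6*j
Y(k) = -4*k + 6*k² (Y(k) = (6*k)*k - 4*k = 6*k² - 4*k = -4*k + 6*k²)
1/(875341 + Y((7*n(-5, -3))*(-5))) = 1/(875341 + 2*((7*(-3 + 6*(-5)))*(-5))*(-2 + 3*((7*(-3 + 6*(-5)))*(-5)))) = 1/(875341 + 2*((7*(-3 - 30))*(-5))*(-2 + 3*((7*(-3 - 30))*(-5)))) = 1/(875341 + 2*((7*(-33))*(-5))*(-2 + 3*((7*(-33))*(-5)))) = 1/(875341 + 2*(-231*(-5))*(-2 + 3*(-231*(-5)))) = 1/(875341 + 2*1155*(-2 + 3*1155)) = 1/(875341 + 2*1155*(-2 + 3465)) = 1/(875341 + 2*1155*3463) = 1/(875341 + 7999530) = 1/8874871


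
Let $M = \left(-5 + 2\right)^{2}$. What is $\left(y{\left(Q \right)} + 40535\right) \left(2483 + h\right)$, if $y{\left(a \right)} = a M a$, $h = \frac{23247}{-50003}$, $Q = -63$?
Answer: $\frac{9465977707712}{50003} \approx 1.8931 \cdot 10^{8}$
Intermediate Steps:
$M = 9$ ($M = \left(-3\right)^{2} = 9$)
$h = - \frac{23247}{50003}$ ($h = 23247 \left(- \frac{1}{50003}\right) = - \frac{23247}{50003} \approx -0.46491$)
$y{\left(a \right)} = 9 a^{2}$ ($y{\left(a \right)} = a 9 a = 9 a a = 9 a^{2}$)
$\left(y{\left(Q \right)} + 40535\right) \left(2483 + h\right) = \left(9 \left(-63\right)^{2} + 40535\right) \left(2483 - \frac{23247}{50003}\right) = \left(9 \cdot 3969 + 40535\right) \frac{124134202}{50003} = \left(35721 + 40535\right) \frac{124134202}{50003} = 76256 \cdot \frac{124134202}{50003} = \frac{9465977707712}{50003}$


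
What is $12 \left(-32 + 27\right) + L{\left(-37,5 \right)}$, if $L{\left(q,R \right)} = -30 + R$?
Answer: $-85$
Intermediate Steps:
$12 \left(-32 + 27\right) + L{\left(-37,5 \right)} = 12 \left(-32 + 27\right) + \left(-30 + 5\right) = 12 \left(-5\right) - 25 = -60 - 25 = -85$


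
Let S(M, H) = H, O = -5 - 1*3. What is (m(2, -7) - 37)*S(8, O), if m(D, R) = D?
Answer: 280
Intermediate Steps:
O = -8 (O = -5 - 3 = -8)
(m(2, -7) - 37)*S(8, O) = (2 - 37)*(-8) = -35*(-8) = 280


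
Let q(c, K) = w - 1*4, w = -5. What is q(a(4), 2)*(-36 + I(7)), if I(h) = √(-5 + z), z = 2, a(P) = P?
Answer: 324 - 9*I*√3 ≈ 324.0 - 15.588*I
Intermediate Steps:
q(c, K) = -9 (q(c, K) = -5 - 1*4 = -5 - 4 = -9)
I(h) = I*√3 (I(h) = √(-5 + 2) = √(-3) = I*√3)
q(a(4), 2)*(-36 + I(7)) = -9*(-36 + I*√3) = 324 - 9*I*√3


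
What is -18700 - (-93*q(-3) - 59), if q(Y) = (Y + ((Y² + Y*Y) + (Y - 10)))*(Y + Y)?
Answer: -19757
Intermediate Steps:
q(Y) = 2*Y*(-10 + 2*Y + 2*Y²) (q(Y) = (Y + ((Y² + Y²) + (-10 + Y)))*(2*Y) = (Y + (2*Y² + (-10 + Y)))*(2*Y) = (Y + (-10 + Y + 2*Y²))*(2*Y) = (-10 + 2*Y + 2*Y²)*(2*Y) = 2*Y*(-10 + 2*Y + 2*Y²))
-18700 - (-93*q(-3) - 59) = -18700 - (-372*(-3)*(-5 - 3 + (-3)²) - 59) = -18700 - (-372*(-3)*(-5 - 3 + 9) - 59) = -18700 - (-372*(-3) - 59) = -18700 - (-93*(-12) - 59) = -18700 - (1116 - 59) = -18700 - 1*1057 = -18700 - 1057 = -19757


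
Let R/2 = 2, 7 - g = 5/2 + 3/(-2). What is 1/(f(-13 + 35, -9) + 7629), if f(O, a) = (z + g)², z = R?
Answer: 1/7729 ≈ 0.00012938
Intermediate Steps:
g = 6 (g = 7 - (5/2 + 3/(-2)) = 7 - (5*(½) + 3*(-½)) = 7 - (5/2 - 3/2) = 7 - 1*1 = 7 - 1 = 6)
R = 4 (R = 2*2 = 4)
z = 4
f(O, a) = 100 (f(O, a) = (4 + 6)² = 10² = 100)
1/(f(-13 + 35, -9) + 7629) = 1/(100 + 7629) = 1/7729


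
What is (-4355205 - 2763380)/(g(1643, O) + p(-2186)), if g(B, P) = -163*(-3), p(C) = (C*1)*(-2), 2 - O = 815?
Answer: -7118585/4861 ≈ -1464.4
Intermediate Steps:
O = -813 (O = 2 - 1*815 = 2 - 815 = -813)
p(C) = -2*C (p(C) = C*(-2) = -2*C)
g(B, P) = 489
(-4355205 - 2763380)/(g(1643, O) + p(-2186)) = (-4355205 - 2763380)/(489 - 2*(-2186)) = -7118585/(489 + 4372) = -7118585/4861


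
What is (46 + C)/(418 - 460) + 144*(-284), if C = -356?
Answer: -858661/21 ≈ -40889.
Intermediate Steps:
(46 + C)/(418 - 460) + 144*(-284) = (46 - 356)/(418 - 460) + 144*(-284) = -310/(-42) - 40896 = -310*(-1/42) - 40896 = 155/21 - 40896 = -858661/21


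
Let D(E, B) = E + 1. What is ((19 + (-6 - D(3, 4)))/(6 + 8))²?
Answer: 81/196 ≈ 0.41327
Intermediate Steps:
D(E, B) = 1 + E
((19 + (-6 - D(3, 4)))/(6 + 8))² = ((19 + (-6 - (1 + 3)))/(6 + 8))² = ((19 + (-6 - 1*4))/14)² = ((19 + (-6 - 4))*(1/14))² = ((19 - 10)*(1/14))² = (9*(1/14))² = (9/14)² = 81/196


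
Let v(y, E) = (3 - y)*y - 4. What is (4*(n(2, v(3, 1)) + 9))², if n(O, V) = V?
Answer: 400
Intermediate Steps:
v(y, E) = -4 + y*(3 - y) (v(y, E) = y*(3 - y) - 4 = -4 + y*(3 - y))
(4*(n(2, v(3, 1)) + 9))² = (4*((-4 - 1*3² + 3*3) + 9))² = (4*((-4 - 1*9 + 9) + 9))² = (4*((-4 - 9 + 9) + 9))² = (4*(-4 + 9))² = (4*5)² = 20² = 400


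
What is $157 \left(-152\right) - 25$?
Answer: $-23889$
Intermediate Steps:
$157 \left(-152\right) - 25 = -23864 - 25 = -23889$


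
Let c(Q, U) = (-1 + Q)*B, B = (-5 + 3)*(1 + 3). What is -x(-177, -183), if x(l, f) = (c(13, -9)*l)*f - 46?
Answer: 3109582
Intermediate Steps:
B = -8 (B = -2*4 = -8)
c(Q, U) = 8 - 8*Q (c(Q, U) = (-1 + Q)*(-8) = 8 - 8*Q)
x(l, f) = -46 - 96*f*l (x(l, f) = ((8 - 8*13)*l)*f - 46 = ((8 - 104)*l)*f - 46 = (-96*l)*f - 46 = -96*f*l - 46 = -46 - 96*f*l)
-x(-177, -183) = -(-46 - 96*(-183)*(-177)) = -(-46 - 3109536) = -1*(-3109582) = 3109582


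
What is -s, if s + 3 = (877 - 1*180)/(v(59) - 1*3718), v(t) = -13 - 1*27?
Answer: 11971/3758 ≈ 3.1855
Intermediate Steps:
v(t) = -40 (v(t) = -13 - 27 = -40)
s = -11971/3758 (s = -3 + (877 - 1*180)/(-40 - 1*3718) = -3 + (877 - 180)/(-40 - 3718) = -3 + 697/(-3758) = -3 + 697*(-1/3758) = -3 - 697/3758 = -11971/3758 ≈ -3.1855)
-s = -1*(-11971/3758) = 11971/3758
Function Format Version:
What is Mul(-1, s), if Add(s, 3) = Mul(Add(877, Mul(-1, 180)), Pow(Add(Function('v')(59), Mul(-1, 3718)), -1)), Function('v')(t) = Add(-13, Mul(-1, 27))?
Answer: Rational(11971, 3758) ≈ 3.1855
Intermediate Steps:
Function('v')(t) = -40 (Function('v')(t) = Add(-13, -27) = -40)
s = Rational(-11971, 3758) (s = Add(-3, Mul(Add(877, Mul(-1, 180)), Pow(Add(-40, Mul(-1, 3718)), -1))) = Add(-3, Mul(Add(877, -180), Pow(Add(-40, -3718), -1))) = Add(-3, Mul(697, Pow(-3758, -1))) = Add(-3, Mul(697, Rational(-1, 3758))) = Add(-3, Rational(-697, 3758)) = Rational(-11971, 3758) ≈ -3.1855)
Mul(-1, s) = Mul(-1, Rational(-11971, 3758)) = Rational(11971, 3758)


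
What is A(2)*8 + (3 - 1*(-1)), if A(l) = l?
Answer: 20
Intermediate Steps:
A(2)*8 + (3 - 1*(-1)) = 2*8 + (3 - 1*(-1)) = 16 + (3 + 1) = 16 + 4 = 20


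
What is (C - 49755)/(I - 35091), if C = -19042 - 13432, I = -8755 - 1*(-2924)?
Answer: 11747/5846 ≈ 2.0094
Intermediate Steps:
I = -5831 (I = -8755 + 2924 = -5831)
C = -32474
(C - 49755)/(I - 35091) = (-32474 - 49755)/(-5831 - 35091) = -82229/(-40922) = -82229*(-1/40922) = 11747/5846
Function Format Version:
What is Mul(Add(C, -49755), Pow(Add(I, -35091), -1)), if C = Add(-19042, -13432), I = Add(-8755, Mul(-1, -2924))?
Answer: Rational(11747, 5846) ≈ 2.0094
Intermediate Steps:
I = -5831 (I = Add(-8755, 2924) = -5831)
C = -32474
Mul(Add(C, -49755), Pow(Add(I, -35091), -1)) = Mul(Add(-32474, -49755), Pow(Add(-5831, -35091), -1)) = Mul(-82229, Pow(-40922, -1)) = Mul(-82229, Rational(-1, 40922)) = Rational(11747, 5846)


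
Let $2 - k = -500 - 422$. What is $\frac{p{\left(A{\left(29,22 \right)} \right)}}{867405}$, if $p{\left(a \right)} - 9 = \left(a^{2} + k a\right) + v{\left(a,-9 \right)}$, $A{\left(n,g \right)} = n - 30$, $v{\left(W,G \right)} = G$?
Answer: $- \frac{923}{867405} \approx -0.0010641$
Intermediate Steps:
$k = 924$ ($k = 2 - \left(-500 - 422\right) = 2 - -922 = 2 + 922 = 924$)
$A{\left(n,g \right)} = -30 + n$
$p{\left(a \right)} = a^{2} + 924 a$ ($p{\left(a \right)} = 9 - \left(9 - a^{2} - 924 a\right) = 9 + \left(-9 + a^{2} + 924 a\right) = a^{2} + 924 a$)
$\frac{p{\left(A{\left(29,22 \right)} \right)}}{867405} = \frac{\left(-30 + 29\right) \left(924 + \left(-30 + 29\right)\right)}{867405} = - (924 - 1) \frac{1}{867405} = \left(-1\right) 923 \cdot \frac{1}{867405} = \left(-923\right) \frac{1}{867405} = - \frac{923}{867405}$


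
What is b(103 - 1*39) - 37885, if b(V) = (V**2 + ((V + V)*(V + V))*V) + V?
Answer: 1014851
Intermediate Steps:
b(V) = V + V**2 + 4*V**3 (b(V) = (V**2 + ((2*V)*(2*V))*V) + V = (V**2 + (4*V**2)*V) + V = (V**2 + 4*V**3) + V = V + V**2 + 4*V**3)
b(103 - 1*39) - 37885 = (103 - 1*39)*(1 + (103 - 1*39) + 4*(103 - 1*39)**2) - 37885 = (103 - 39)*(1 + (103 - 39) + 4*(103 - 39)**2) - 37885 = 64*(1 + 64 + 4*64**2) - 37885 = 64*(1 + 64 + 4*4096) - 37885 = 64*(1 + 64 + 16384) - 37885 = 64*16449 - 37885 = 1052736 - 37885 = 1014851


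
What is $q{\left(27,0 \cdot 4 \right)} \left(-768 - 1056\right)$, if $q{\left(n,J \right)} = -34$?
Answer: $62016$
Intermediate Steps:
$q{\left(27,0 \cdot 4 \right)} \left(-768 - 1056\right) = - 34 \left(-768 - 1056\right) = \left(-34\right) \left(-1824\right) = 62016$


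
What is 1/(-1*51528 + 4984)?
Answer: -1/46544 ≈ -2.1485e-5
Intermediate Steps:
1/(-1*51528 + 4984) = 1/(-51528 + 4984) = 1/(-46544) = -1/46544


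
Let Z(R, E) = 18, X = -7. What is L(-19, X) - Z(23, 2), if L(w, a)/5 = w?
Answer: -113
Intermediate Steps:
L(w, a) = 5*w
L(-19, X) - Z(23, 2) = 5*(-19) - 1*18 = -95 - 18 = -113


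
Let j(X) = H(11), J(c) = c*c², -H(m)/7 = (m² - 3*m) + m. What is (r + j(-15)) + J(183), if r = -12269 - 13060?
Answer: 6102465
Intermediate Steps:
r = -25329
H(m) = -7*m² + 14*m (H(m) = -7*((m² - 3*m) + m) = -7*(m² - 2*m) = -7*m² + 14*m)
J(c) = c³
j(X) = -693 (j(X) = 7*11*(2 - 1*11) = 7*11*(2 - 11) = 7*11*(-9) = -693)
(r + j(-15)) + J(183) = (-25329 - 693) + 183³ = -26022 + 6128487 = 6102465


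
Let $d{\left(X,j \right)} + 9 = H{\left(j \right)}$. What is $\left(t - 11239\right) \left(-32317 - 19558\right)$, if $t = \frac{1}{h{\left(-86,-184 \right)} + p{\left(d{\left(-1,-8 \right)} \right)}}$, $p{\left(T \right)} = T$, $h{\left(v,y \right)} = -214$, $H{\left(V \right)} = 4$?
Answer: $\frac{127682116250}{219} \approx 5.8302 \cdot 10^{8}$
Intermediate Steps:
$d{\left(X,j \right)} = -5$ ($d{\left(X,j \right)} = -9 + 4 = -5$)
$t = - \frac{1}{219}$ ($t = \frac{1}{-214 - 5} = \frac{1}{-219} = - \frac{1}{219} \approx -0.0045662$)
$\left(t - 11239\right) \left(-32317 - 19558\right) = \left(- \frac{1}{219} - 11239\right) \left(-32317 - 19558\right) = \left(- \frac{2461342}{219}\right) \left(-51875\right) = \frac{127682116250}{219}$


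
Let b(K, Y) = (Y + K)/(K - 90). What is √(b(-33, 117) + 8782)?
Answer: √14761394/41 ≈ 93.709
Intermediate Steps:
b(K, Y) = (K + Y)/(-90 + K)
√(b(-33, 117) + 8782) = √((-33 + 117)/(-90 - 33) + 8782) = √(84/(-123) + 8782) = √(-1/123*84 + 8782) = √(-28/41 + 8782) = √(360034/41) = √14761394/41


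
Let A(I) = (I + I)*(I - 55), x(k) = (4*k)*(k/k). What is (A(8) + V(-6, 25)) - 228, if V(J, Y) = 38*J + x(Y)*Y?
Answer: 1292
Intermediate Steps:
x(k) = 4*k (x(k) = (4*k)*1 = 4*k)
A(I) = 2*I*(-55 + I) (A(I) = (2*I)*(-55 + I) = 2*I*(-55 + I))
V(J, Y) = 4*Y² + 38*J (V(J, Y) = 38*J + (4*Y)*Y = 38*J + 4*Y² = 4*Y² + 38*J)
(A(8) + V(-6, 25)) - 228 = (2*8*(-55 + 8) + (4*25² + 38*(-6))) - 228 = (2*8*(-47) + (4*625 - 228)) - 228 = (-752 + (2500 - 228)) - 228 = (-752 + 2272) - 228 = 1520 - 228 = 1292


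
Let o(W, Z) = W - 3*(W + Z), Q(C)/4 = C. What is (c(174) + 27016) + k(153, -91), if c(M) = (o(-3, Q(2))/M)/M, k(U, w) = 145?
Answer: 45684801/1682 ≈ 27161.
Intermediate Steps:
Q(C) = 4*C
o(W, Z) = -3*Z - 2*W (o(W, Z) = W + (-3*W - 3*Z) = -3*Z - 2*W)
c(M) = -18/M² (c(M) = ((-12*2 - 2*(-3))/M)/M = ((-3*8 + 6)/M)/M = ((-24 + 6)/M)/M = (-18/M)/M = -18/M²)
(c(174) + 27016) + k(153, -91) = (-18/174² + 27016) + 145 = (-18*1/30276 + 27016) + 145 = (-1/1682 + 27016) + 145 = 45440911/1682 + 145 = 45684801/1682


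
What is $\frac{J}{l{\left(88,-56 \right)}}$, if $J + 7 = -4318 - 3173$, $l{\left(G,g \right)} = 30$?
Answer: $- \frac{3749}{15} \approx -249.93$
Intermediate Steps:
$J = -7498$ ($J = -7 - 7491 = -7498$)
$\frac{J}{l{\left(88,-56 \right)}} = - \frac{7498}{30} = \left(-7498\right) \frac{1}{30} = - \frac{3749}{15}$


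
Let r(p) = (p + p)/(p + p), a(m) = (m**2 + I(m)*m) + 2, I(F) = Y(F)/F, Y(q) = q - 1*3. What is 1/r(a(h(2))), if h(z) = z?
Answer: 1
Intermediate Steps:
Y(q) = -3 + q (Y(q) = q - 3 = -3 + q)
I(F) = (-3 + F)/F
a(m) = -1 + m + m**2 (a(m) = (m**2 + ((-3 + m)/m)*m) + 2 = (m**2 + (-3 + m)) + 2 = (-3 + m + m**2) + 2 = -1 + m + m**2)
r(p) = 1 (r(p) = (2*p)/((2*p)) = (2*p)*(1/(2*p)) = 1)
1/r(a(h(2))) = 1/1 = 1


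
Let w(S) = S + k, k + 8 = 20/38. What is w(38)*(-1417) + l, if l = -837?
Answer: -837763/19 ≈ -44093.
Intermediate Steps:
k = -142/19 (k = -8 + 20/38 = -8 + 20*(1/38) = -8 + 10/19 = -142/19 ≈ -7.4737)
w(S) = -142/19 + S (w(S) = S - 142/19 = -142/19 + S)
w(38)*(-1417) + l = (-142/19 + 38)*(-1417) - 837 = (580/19)*(-1417) - 837 = -821860/19 - 837 = -837763/19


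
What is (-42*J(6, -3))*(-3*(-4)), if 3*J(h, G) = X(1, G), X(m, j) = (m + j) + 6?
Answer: -672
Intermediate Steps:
X(m, j) = 6 + j + m (X(m, j) = (j + m) + 6 = 6 + j + m)
J(h, G) = 7/3 + G/3 (J(h, G) = (6 + G + 1)/3 = (7 + G)/3 = 7/3 + G/3)
(-42*J(6, -3))*(-3*(-4)) = (-42*(7/3 + (⅓)*(-3)))*(-3*(-4)) = -42*(7/3 - 1)*12 = -42*4/3*12 = -56*12 = -672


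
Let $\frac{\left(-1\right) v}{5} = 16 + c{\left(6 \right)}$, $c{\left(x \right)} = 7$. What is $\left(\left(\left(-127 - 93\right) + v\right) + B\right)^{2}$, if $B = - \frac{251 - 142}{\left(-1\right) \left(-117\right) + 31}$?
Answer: $\frac{2468996721}{21904} \approx 1.1272 \cdot 10^{5}$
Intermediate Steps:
$B = - \frac{109}{148}$ ($B = - \frac{109}{117 + 31} = - \frac{109}{148} \approx -0.73649$)
$v = -115$ ($v = - 5 \left(16 + 7\right) = \left(-5\right) 23 = -115$)
$\left(\left(\left(-127 - 93\right) + v\right) + B\right)^{2} = \left(\left(\left(-127 - 93\right) - 115\right) - \frac{109}{148}\right)^{2} = \left(\left(-220 - 115\right) - \frac{109}{148}\right)^{2} = \left(-335 - \frac{109}{148}\right)^{2} = \left(- \frac{49689}{148}\right)^{2} = \frac{2468996721}{21904}$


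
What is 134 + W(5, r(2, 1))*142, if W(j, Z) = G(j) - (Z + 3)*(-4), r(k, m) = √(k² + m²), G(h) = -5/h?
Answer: 1696 + 568*√5 ≈ 2966.1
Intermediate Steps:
W(j, Z) = 12 - 5/j + 4*Z (W(j, Z) = -5/j - (Z + 3)*(-4) = -5/j - (3 + Z)*(-4) = -5/j - (-12 - 4*Z) = -5/j + (12 + 4*Z) = 12 - 5/j + 4*Z)
134 + W(5, r(2, 1))*142 = 134 + (12 - 5/5 + 4*√(2² + 1²))*142 = 134 + (12 - 5*⅕ + 4*√(4 + 1))*142 = 134 + (12 - 1 + 4*√5)*142 = 134 + (11 + 4*√5)*142 = 134 + (1562 + 568*√5) = 1696 + 568*√5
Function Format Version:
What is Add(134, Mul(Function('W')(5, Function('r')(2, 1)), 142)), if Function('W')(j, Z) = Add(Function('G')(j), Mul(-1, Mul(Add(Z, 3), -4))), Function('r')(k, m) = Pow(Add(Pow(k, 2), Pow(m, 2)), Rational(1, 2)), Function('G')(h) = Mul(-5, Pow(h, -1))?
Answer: Add(1696, Mul(568, Pow(5, Rational(1, 2)))) ≈ 2966.1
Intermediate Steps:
Function('W')(j, Z) = Add(12, Mul(-5, Pow(j, -1)), Mul(4, Z)) (Function('W')(j, Z) = Add(Mul(-5, Pow(j, -1)), Mul(-1, Mul(Add(Z, 3), -4))) = Add(Mul(-5, Pow(j, -1)), Mul(-1, Mul(Add(3, Z), -4))) = Add(Mul(-5, Pow(j, -1)), Mul(-1, Add(-12, Mul(-4, Z)))) = Add(Mul(-5, Pow(j, -1)), Add(12, Mul(4, Z))) = Add(12, Mul(-5, Pow(j, -1)), Mul(4, Z)))
Add(134, Mul(Function('W')(5, Function('r')(2, 1)), 142)) = Add(134, Mul(Add(12, Mul(-5, Pow(5, -1)), Mul(4, Pow(Add(Pow(2, 2), Pow(1, 2)), Rational(1, 2)))), 142)) = Add(134, Mul(Add(12, Mul(-5, Rational(1, 5)), Mul(4, Pow(Add(4, 1), Rational(1, 2)))), 142)) = Add(134, Mul(Add(12, -1, Mul(4, Pow(5, Rational(1, 2)))), 142)) = Add(134, Mul(Add(11, Mul(4, Pow(5, Rational(1, 2)))), 142)) = Add(134, Add(1562, Mul(568, Pow(5, Rational(1, 2))))) = Add(1696, Mul(568, Pow(5, Rational(1, 2))))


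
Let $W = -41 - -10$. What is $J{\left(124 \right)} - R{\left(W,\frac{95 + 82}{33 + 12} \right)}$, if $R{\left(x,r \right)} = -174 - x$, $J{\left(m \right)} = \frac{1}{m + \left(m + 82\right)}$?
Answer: $\frac{47191}{330} \approx 143.0$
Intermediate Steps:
$W = -31$ ($W = -41 + 10 = -31$)
$J{\left(m \right)} = \frac{1}{82 + 2 m}$ ($J{\left(m \right)} = \frac{1}{m + \left(82 + m\right)} = \frac{1}{82 + 2 m}$)
$J{\left(124 \right)} - R{\left(W,\frac{95 + 82}{33 + 12} \right)} = \frac{1}{2 \left(41 + 124\right)} - \left(-174 - -31\right) = \frac{1}{2 \cdot 165} - \left(-174 + 31\right) = \frac{1}{2} \cdot \frac{1}{165} - -143 = \frac{1}{330} + 143 = \frac{47191}{330}$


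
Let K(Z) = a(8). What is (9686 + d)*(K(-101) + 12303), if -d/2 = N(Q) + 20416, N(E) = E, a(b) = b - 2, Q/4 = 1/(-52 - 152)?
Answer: -6517385732/17 ≈ -3.8338e+8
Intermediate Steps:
Q = -1/51 (Q = 4/(-52 - 152) = 4/(-204) = 4*(-1/204) = -1/51 ≈ -0.019608)
a(b) = -2 + b
K(Z) = 6 (K(Z) = -2 + 8 = 6)
d = -2082430/51 (d = -2*(-1/51 + 20416) = -2*1041215/51 = -2082430/51 ≈ -40832.)
(9686 + d)*(K(-101) + 12303) = (9686 - 2082430/51)*(6 + 12303) = -1588444/51*12309 = -6517385732/17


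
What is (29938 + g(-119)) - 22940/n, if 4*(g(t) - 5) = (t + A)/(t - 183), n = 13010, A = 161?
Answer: 23527916275/785804 ≈ 29941.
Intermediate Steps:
g(t) = 5 + (161 + t)/(4*(-183 + t)) (g(t) = 5 + ((t + 161)/(t - 183))/4 = 5 + ((161 + t)/(-183 + t))/4 = 5 + (161 + t)/(4*(-183 + t)))
(29938 + g(-119)) - 22940/n = (29938 + (-3499 + 21*(-119))/(4*(-183 - 119))) - 22940/13010 = (29938 + (1/4)*(-3499 - 2499)/(-302)) - 22940*1/13010 = (29938 + (1/4)*(-1/302)*(-5998)) - 2294/1301 = (29938 + 2999/604) - 2294/1301 = 18085551/604 - 2294/1301 = 23527916275/785804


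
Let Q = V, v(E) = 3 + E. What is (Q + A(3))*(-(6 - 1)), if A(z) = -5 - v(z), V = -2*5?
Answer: 105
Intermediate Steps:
V = -10
Q = -10
A(z) = -8 - z (A(z) = -5 - (3 + z) = -5 + (-3 - z) = -8 - z)
(Q + A(3))*(-(6 - 1)) = (-10 + (-8 - 1*3))*(-(6 - 1)) = (-10 + (-8 - 3))*(-1*5) = (-10 - 11)*(-5) = -21*(-5) = 105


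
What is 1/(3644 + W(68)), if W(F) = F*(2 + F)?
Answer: 1/8404 ≈ 0.00011899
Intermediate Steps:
1/(3644 + W(68)) = 1/(3644 + 68*(2 + 68)) = 1/(3644 + 68*70) = 1/(3644 + 4760) = 1/8404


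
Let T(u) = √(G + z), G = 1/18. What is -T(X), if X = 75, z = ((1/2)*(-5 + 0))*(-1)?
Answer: -√23/3 ≈ -1.5986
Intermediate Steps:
G = 1/18 ≈ 0.055556
z = 5/2 (z = ((1*(½))*(-5))*(-1) = ((½)*(-5))*(-1) = -5/2*(-1) = 5/2 ≈ 2.5000)
T(u) = √23/3 (T(u) = √(1/18 + 5/2) = √(23/9) = √23/3)
-T(X) = -√23/3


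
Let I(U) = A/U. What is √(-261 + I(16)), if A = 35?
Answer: I*√4141/4 ≈ 16.088*I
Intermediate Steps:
I(U) = 35/U
√(-261 + I(16)) = √(-261 + 35/16) = √(-4141/16) = I*√4141/4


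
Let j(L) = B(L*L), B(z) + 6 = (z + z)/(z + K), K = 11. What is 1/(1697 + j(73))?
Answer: 2670/4520299 ≈ 0.00059067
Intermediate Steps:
B(z) = -6 + 2*z/(11 + z) (B(z) = -6 + (z + z)/(z + 11) = -6 + (2*z)/(11 + z) = -6 + 2*z/(11 + z))
j(L) = 2*(-33 - 2*L²)/(11 + L²) (j(L) = 2*(-33 - 2*L*L)/(11 + L*L) = 2*(-33 - 2*L²)/(11 + L²))
1/(1697 + j(73)) = 1/(1697 + 2*(-33 - 2*73²)/(11 + 73²)) = 1/(1697 + 2*(-33 - 2*5329)/(11 + 5329)) = 1/(1697 + 2*(-33 - 10658)/5340) = 1/(1697 + 2*(1/5340)*(-10691)) = 1/(1697 - 10691/2670) = 1/(4520299/2670) = 2670/4520299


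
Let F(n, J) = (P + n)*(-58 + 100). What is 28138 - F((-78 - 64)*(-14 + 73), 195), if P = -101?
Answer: 384256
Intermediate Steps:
F(n, J) = -4242 + 42*n (F(n, J) = (-101 + n)*(-58 + 100) = (-101 + n)*42 = -4242 + 42*n)
28138 - F((-78 - 64)*(-14 + 73), 195) = 28138 - (-4242 + 42*((-78 - 64)*(-14 + 73))) = 28138 - (-4242 + 42*(-142*59)) = 28138 - (-4242 + 42*(-8378)) = 28138 - (-4242 - 351876) = 28138 - 1*(-356118) = 28138 + 356118 = 384256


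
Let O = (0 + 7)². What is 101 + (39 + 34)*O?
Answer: 3678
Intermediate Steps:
O = 49 (O = 7² = 49)
101 + (39 + 34)*O = 101 + (39 + 34)*49 = 101 + 73*49 = 101 + 3577 = 3678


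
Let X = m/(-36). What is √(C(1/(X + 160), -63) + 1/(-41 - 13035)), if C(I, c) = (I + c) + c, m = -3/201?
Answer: I*√802113676351730429645/2523151498 ≈ 11.225*I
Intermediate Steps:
m = -1/67 (m = -3*1/201 = -1/67 ≈ -0.014925)
X = 1/2412 (X = -1/67/(-36) = -1/67*(-1/36) = 1/2412 ≈ 0.00041459)
C(I, c) = I + 2*c
√(C(1/(X + 160), -63) + 1/(-41 - 13035)) = √((1/(1/2412 + 160) + 2*(-63)) + 1/(-41 - 13035)) = √((1/(385921/2412) - 126) + 1/(-13076)) = √((2412/385921 - 126) - 1/13076) = √(-48623634/385921 - 1/13076) = √(-635803024105/5046302996) = I*√802113676351730429645/2523151498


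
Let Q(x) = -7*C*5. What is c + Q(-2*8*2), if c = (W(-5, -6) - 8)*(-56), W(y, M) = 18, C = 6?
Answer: -770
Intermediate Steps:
Q(x) = -210 (Q(x) = -7*6*5 = -42*5 = -210)
c = -560 (c = (18 - 8)*(-56) = 10*(-56) = -560)
c + Q(-2*8*2) = -560 - 210 = -770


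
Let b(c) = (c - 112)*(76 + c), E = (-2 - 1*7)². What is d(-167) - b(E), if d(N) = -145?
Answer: 4722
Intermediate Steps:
E = 81 (E = (-2 - 7)² = (-9)² = 81)
b(c) = (-112 + c)*(76 + c)
d(-167) - b(E) = -145 - (-8512 + 81² - 36*81) = -145 - (-8512 + 6561 - 2916) = -145 - 1*(-4867) = -145 + 4867 = 4722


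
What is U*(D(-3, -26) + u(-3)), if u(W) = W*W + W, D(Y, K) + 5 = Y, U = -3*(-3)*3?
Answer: -54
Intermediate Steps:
U = 27 (U = 9*3 = 27)
D(Y, K) = -5 + Y
u(W) = W + W**2 (u(W) = W**2 + W = W + W**2)
U*(D(-3, -26) + u(-3)) = 27*((-5 - 3) - 3*(1 - 3)) = 27*(-8 - 3*(-2)) = 27*(-8 + 6) = 27*(-2) = -54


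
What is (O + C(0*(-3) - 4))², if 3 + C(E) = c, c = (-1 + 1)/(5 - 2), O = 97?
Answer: 8836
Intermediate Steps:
c = 0 (c = 0/3 = 0*(⅓) = 0)
C(E) = -3 (C(E) = -3 + 0 = -3)
(O + C(0*(-3) - 4))² = (97 - 3)² = 94² = 8836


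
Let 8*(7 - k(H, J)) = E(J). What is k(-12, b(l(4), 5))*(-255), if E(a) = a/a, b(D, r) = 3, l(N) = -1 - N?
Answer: -14025/8 ≈ -1753.1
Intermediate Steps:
E(a) = 1
k(H, J) = 55/8 (k(H, J) = 7 - ⅛*1 = 7 - ⅛ = 55/8)
k(-12, b(l(4), 5))*(-255) = (55/8)*(-255) = -14025/8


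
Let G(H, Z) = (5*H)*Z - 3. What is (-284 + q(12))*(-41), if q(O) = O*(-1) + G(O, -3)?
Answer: 19639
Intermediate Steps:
G(H, Z) = -3 + 5*H*Z (G(H, Z) = 5*H*Z - 3 = -3 + 5*H*Z)
q(O) = -3 - 16*O (q(O) = O*(-1) + (-3 + 5*O*(-3)) = -O + (-3 - 15*O) = -3 - 16*O)
(-284 + q(12))*(-41) = (-284 + (-3 - 16*12))*(-41) = (-284 + (-3 - 192))*(-41) = (-284 - 195)*(-41) = -479*(-41) = 19639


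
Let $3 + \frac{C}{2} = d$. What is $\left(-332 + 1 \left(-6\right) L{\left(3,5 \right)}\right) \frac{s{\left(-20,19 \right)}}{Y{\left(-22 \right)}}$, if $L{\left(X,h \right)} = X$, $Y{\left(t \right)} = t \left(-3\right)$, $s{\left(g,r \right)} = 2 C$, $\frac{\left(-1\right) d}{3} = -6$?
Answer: $- \frac{3500}{11} \approx -318.18$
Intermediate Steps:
$d = 18$ ($d = \left(-3\right) \left(-6\right) = 18$)
$C = 30$ ($C = -6 + 2 \cdot 18 = -6 + 36 = 30$)
$s{\left(g,r \right)} = 60$ ($s{\left(g,r \right)} = 2 \cdot 30 = 60$)
$Y{\left(t \right)} = - 3 t$
$\left(-332 + 1 \left(-6\right) L{\left(3,5 \right)}\right) \frac{s{\left(-20,19 \right)}}{Y{\left(-22 \right)}} = \left(-332 + 1 \left(-6\right) 3\right) \frac{60}{\left(-3\right) \left(-22\right)} = \left(-332 - 18\right) \frac{60}{66} = \left(-332 - 18\right) 60 \cdot \frac{1}{66} = \left(-350\right) \frac{10}{11} = - \frac{3500}{11}$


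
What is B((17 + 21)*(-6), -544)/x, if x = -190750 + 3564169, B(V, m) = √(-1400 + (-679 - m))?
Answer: I*√1535/3373419 ≈ 1.1614e-5*I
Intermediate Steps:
B(V, m) = √(-2079 - m)
x = 3373419
B((17 + 21)*(-6), -544)/x = √(-2079 - 1*(-544))/3373419 = √(-2079 + 544)*(1/3373419) = √(-1535)*(1/3373419) = (I*√1535)*(1/3373419) = I*√1535/3373419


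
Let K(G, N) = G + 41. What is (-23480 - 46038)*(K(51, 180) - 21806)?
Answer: 1509513852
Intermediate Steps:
K(G, N) = 41 + G
(-23480 - 46038)*(K(51, 180) - 21806) = (-23480 - 46038)*((41 + 51) - 21806) = -69518*(92 - 21806) = -69518*(-21714) = 1509513852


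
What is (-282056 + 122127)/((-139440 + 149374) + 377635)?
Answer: -22847/55367 ≈ -0.41265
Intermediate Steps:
(-282056 + 122127)/((-139440 + 149374) + 377635) = -159929/(9934 + 377635) = -159929/387569 = -159929*1/387569 = -22847/55367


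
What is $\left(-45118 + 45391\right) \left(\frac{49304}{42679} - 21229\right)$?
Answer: $- \frac{2717949561}{469} \approx -5.7952 \cdot 10^{6}$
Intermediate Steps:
$\left(-45118 + 45391\right) \left(\frac{49304}{42679} - 21229\right) = 273 \left(49304 \cdot \frac{1}{42679} - 21229\right) = 273 \left(\frac{49304}{42679} - 21229\right) = 273 \left(- \frac{905983187}{42679}\right) = - \frac{2717949561}{469}$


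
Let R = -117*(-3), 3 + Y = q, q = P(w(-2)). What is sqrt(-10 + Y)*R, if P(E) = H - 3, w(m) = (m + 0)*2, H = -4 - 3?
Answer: 351*I*sqrt(23) ≈ 1683.3*I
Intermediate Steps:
H = -7
w(m) = 2*m (w(m) = m*2 = 2*m)
P(E) = -10 (P(E) = -7 - 3 = -10)
q = -10
Y = -13 (Y = -3 - 10 = -13)
R = 351
sqrt(-10 + Y)*R = sqrt(-10 - 13)*351 = sqrt(-23)*351 = (I*sqrt(23))*351 = 351*I*sqrt(23)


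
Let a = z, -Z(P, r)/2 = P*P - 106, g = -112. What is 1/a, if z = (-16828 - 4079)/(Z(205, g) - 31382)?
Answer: 115220/20907 ≈ 5.5111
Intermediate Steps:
Z(P, r) = 212 - 2*P**2 (Z(P, r) = -2*(P*P - 106) = -2*(P**2 - 106) = -2*(-106 + P**2) = 212 - 2*P**2)
z = 20907/115220 (z = (-16828 - 4079)/((212 - 2*205**2) - 31382) = -20907/((212 - 2*42025) - 31382) = -20907/((212 - 84050) - 31382) = -20907/(-83838 - 31382) = -20907/(-115220) = -20907*(-1/115220) = 20907/115220 ≈ 0.18145)
a = 20907/115220 ≈ 0.18145
1/a = 1/(20907/115220) = 115220/20907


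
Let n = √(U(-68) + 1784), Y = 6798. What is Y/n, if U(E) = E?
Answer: 103*√429/13 ≈ 164.11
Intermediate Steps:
n = 2*√429 (n = √(-68 + 1784) = √1716 = 2*√429 ≈ 41.425)
Y/n = 6798/((2*√429)) = 6798*(√429/858) = 103*√429/13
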